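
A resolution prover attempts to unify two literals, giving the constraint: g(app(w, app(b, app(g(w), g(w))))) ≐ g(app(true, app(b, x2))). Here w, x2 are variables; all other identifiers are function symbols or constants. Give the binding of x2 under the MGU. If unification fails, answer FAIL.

app(g(true), g(true))

Decompose g/1: app(w, app(b, app(g(w), g(w)))) ≐ app(true, app(b, x2)).
Decompose app/2: w ≐ true,  app(b, app(g(w), g(w))) ≐ app(b, x2).
Bind w := true; substituting into the remaining equation gives: app(b, app(g(true), g(true))) ≐ app(b, x2).
Decompose app/2: b ≐ b,  app(g(true), g(true)) ≐ x2.
Delete trivial equation b ≐ b.
Bind x2 := app(g(true), g(true)).
MGU = { w := true, x2 := app(g(true), g(true)) }, so x2 := app(g(true), g(true)).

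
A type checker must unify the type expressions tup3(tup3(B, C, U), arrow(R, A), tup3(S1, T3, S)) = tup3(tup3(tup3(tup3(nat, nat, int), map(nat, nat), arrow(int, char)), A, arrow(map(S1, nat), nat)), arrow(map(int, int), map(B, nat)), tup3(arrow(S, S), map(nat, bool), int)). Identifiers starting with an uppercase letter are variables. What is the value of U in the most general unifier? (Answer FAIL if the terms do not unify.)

arrow(map(arrow(int, int), nat), nat)

Decompose tup3/3: tup3(B, C, U) = tup3(tup3(tup3(nat, nat, int), map(nat, nat), arrow(int, char)), A, arrow(map(S1, nat), nat)),  arrow(R, A) = arrow(map(int, int), map(B, nat)),  tup3(S1, T3, S) = tup3(arrow(S, S), map(nat, bool), int).
Decompose tup3/3: B = tup3(tup3(nat, nat, int), map(nat, nat), arrow(int, char)),  C = A,  U = arrow(map(S1, nat), nat).
Bind B := tup3(tup3(nat, nat, int), map(nat, nat), arrow(int, char)); substituting into the one remaining equation that mentions B gives: arrow(R, A) = arrow(map(int, int), map(tup3(tup3(nat, nat, int), map(nat, nat), arrow(int, char)), nat)).
Bind C := A; no other remaining equation mentions C.
Bind U := arrow(map(S1, nat), nat); no other remaining equation mentions U.
Decompose arrow/2: R = map(int, int),  A = map(tup3(tup3(nat, nat, int), map(nat, nat), arrow(int, char)), nat).
Bind R := map(int, int); no other remaining equation mentions R.
Bind A := map(tup3(tup3(nat, nat, int), map(nat, nat), arrow(int, char)), nat); no other remaining equation mentions A. Substituting into the earlier binding gives C := map(tup3(tup3(nat, nat, int), map(nat, nat), arrow(int, char)), nat).
Decompose tup3/3: S1 = arrow(S, S),  T3 = map(nat, bool),  S = int.
Bind S1 := arrow(S, S); no other remaining equation mentions S1. Substituting into the earlier binding gives U := arrow(map(arrow(S, S), nat), nat).
Bind T3 := map(nat, bool); no other remaining equation mentions T3.
Bind S := int. Substituting into the earlier bindings gives U := arrow(map(arrow(int, int), nat), nat), S1 := arrow(int, int).
MGU = { B -> tup3(tup3(nat, nat, int), map(nat, nat), arrow(int, char)), C -> map(tup3(tup3(nat, nat, int), map(nat, nat), arrow(int, char)), nat), U -> arrow(map(arrow(int, int), nat), nat), R -> map(int, int), A -> map(tup3(tup3(nat, nat, int), map(nat, nat), arrow(int, char)), nat), S1 -> arrow(int, int), T3 -> map(nat, bool), S -> int }, so U -> arrow(map(arrow(int, int), nat), nat).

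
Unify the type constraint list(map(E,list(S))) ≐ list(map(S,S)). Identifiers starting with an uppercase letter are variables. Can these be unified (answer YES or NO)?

NO

Decompose list/1: map(E,list(S)) ≐ map(S,S).
Decompose map/2: E ≐ S,  list(S) ≐ S.
Bind E := S; no other remaining equation mentions E.
Occurs check fails: S occurs in list(S); the equation S ≐ list(S) has no finite solution.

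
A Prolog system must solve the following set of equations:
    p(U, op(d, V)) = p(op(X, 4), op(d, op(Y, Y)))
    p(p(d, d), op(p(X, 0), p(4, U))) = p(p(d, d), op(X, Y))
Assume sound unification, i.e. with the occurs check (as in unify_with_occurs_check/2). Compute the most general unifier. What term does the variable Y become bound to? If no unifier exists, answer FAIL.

Decompose p/2: U = op(X, 4),  op(d, V) = op(d, op(Y, Y)).
Bind U := op(X, 4); substituting into the one remaining equation that mentions U gives: p(p(d, d), op(p(X, 0), p(4, op(X, 4)))) = p(p(d, d), op(X, Y)).
Decompose op/2: d = d,  V = op(Y, Y).
Delete trivial equation d = d.
Bind V := op(Y, Y); no other remaining equation mentions V.
Decompose p/2: p(d, d) = p(d, d),  op(p(X, 0), p(4, op(X, 4))) = op(X, Y).
Delete trivial equation p(d, d) = p(d, d).
Decompose op/2: p(X, 0) = X,  p(4, op(X, 4)) = Y.
Occurs check fails: X occurs in p(X, 0); the equation X = p(X, 0) has no finite solution.

FAIL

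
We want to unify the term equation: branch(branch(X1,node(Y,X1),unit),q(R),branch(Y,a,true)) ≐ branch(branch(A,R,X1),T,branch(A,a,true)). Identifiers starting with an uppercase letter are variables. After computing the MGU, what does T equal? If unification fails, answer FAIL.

Decompose branch/3: branch(X1,node(Y,X1),unit) ≐ branch(A,R,X1),  q(R) ≐ T,  branch(Y,a,true) ≐ branch(A,a,true).
Decompose branch/3: X1 ≐ A,  node(Y,X1) ≐ R,  unit ≐ X1.
Bind X1 := A; substituting into the 2 remaining equations that mention X1 gives: node(Y,A) ≐ R,  unit ≐ A.
Bind R := node(Y,A); substituting into the one remaining equation that mentions R gives: q(node(Y,A)) ≐ T.
Bind A := unit; substituting into the remaining equations gives: q(node(Y,unit)) ≐ T,  branch(Y,a,true) ≐ branch(unit,a,true). Substituting into the earlier bindings gives X1 := unit, R := node(Y,unit).
Bind T := q(node(Y,unit)); no other remaining equation mentions T.
Decompose branch/3: Y ≐ unit,  a ≐ a,  true ≐ true.
Bind Y := unit; no other remaining equation mentions Y. Substituting into the earlier bindings gives R := node(unit,unit), T := q(node(unit,unit)).
Delete trivial equation a ≐ a.
Delete trivial equation true ≐ true.
MGU = { X1 -> unit, R -> node(unit,unit), A -> unit, T -> q(node(unit,unit)), Y -> unit }, so T -> q(node(unit,unit)).

q(node(unit,unit))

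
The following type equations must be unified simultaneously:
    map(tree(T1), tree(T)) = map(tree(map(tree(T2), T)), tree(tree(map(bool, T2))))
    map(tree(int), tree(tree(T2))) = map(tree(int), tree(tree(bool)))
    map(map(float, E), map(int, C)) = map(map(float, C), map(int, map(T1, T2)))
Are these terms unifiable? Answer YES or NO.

YES

Decompose map/2: tree(T1) = tree(map(tree(T2), T)),  tree(T) = tree(tree(map(bool, T2))).
Decompose tree/1: T1 = map(tree(T2), T).
Bind T1 := map(tree(T2), T); substituting into the one remaining equation that mentions T1 gives: map(map(float, E), map(int, C)) = map(map(float, C), map(int, map(map(tree(T2), T), T2))).
Decompose tree/1: T = tree(map(bool, T2)).
Bind T := tree(map(bool, T2)); substituting into the one remaining equation that mentions T gives: map(map(float, E), map(int, C)) = map(map(float, C), map(int, map(map(tree(T2), tree(map(bool, T2))), T2))). Substituting into the earlier binding gives T1 := map(tree(T2), tree(map(bool, T2))).
Decompose map/2: tree(int) = tree(int),  tree(tree(T2)) = tree(tree(bool)).
Delete trivial equation tree(int) = tree(int).
Decompose tree/1: tree(T2) = tree(bool).
Decompose tree/1: T2 = bool.
Bind T2 := bool; substituting into the remaining equation gives: map(map(float, E), map(int, C)) = map(map(float, C), map(int, map(map(tree(bool), tree(map(bool, bool))), bool))). Substituting into the earlier bindings gives T1 := map(tree(bool), tree(map(bool, bool))), T := tree(map(bool, bool)).
Decompose map/2: map(float, E) = map(float, C),  map(int, C) = map(int, map(map(tree(bool), tree(map(bool, bool))), bool)).
Decompose map/2: float = float,  E = C.
Delete trivial equation float = float.
Bind E := C; no other remaining equation mentions E.
Decompose map/2: int = int,  C = map(map(tree(bool), tree(map(bool, bool))), bool).
Delete trivial equation int = int.
Bind C := map(map(tree(bool), tree(map(bool, bool))), bool). Substituting into the earlier binding gives E := map(map(tree(bool), tree(map(bool, bool))), bool).
No equations remain and no clash or occurs-check failure arose, so a unifier exists.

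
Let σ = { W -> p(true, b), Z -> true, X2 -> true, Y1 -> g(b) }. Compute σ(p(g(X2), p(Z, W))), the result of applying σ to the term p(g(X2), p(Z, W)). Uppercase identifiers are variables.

p(g(true), p(true, p(true, b)))

Replace each occurrence of W with p(true, b).
Replace each occurrence of Z with true.
Replace each occurrence of X2 with true.
Result: p(g(true), p(true, p(true, b))).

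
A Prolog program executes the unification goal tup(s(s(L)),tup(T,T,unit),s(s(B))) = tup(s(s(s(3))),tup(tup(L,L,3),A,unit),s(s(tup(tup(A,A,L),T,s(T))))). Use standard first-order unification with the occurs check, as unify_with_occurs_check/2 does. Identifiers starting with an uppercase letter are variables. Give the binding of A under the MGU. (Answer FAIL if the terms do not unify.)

tup(s(3),s(3),3)

Decompose tup/3: s(s(L)) = s(s(s(3))),  tup(T,T,unit) = tup(tup(L,L,3),A,unit),  s(s(B)) = s(s(tup(tup(A,A,L),T,s(T)))).
Decompose s/1: s(L) = s(s(3)).
Decompose s/1: L = s(3).
Bind L := s(3); substituting into the remaining equations gives: tup(T,T,unit) = tup(tup(s(3),s(3),3),A,unit),  s(s(B)) = s(s(tup(tup(A,A,s(3)),T,s(T)))).
Decompose tup/3: T = tup(s(3),s(3),3),  T = A,  unit = unit.
Bind T := tup(s(3),s(3),3); substituting into the 2 remaining equations that mention T gives: tup(s(3),s(3),3) = A,  s(s(B)) = s(s(tup(tup(A,A,s(3)),tup(s(3),s(3),3),s(tup(s(3),s(3),3))))).
Bind A := tup(s(3),s(3),3); substituting into the one remaining equation that mentions A gives: s(s(B)) = s(s(tup(tup(tup(s(3),s(3),3),tup(s(3),s(3),3),s(3)),tup(s(3),s(3),3),s(tup(s(3),s(3),3))))).
Delete trivial equation unit = unit.
Decompose s/1: s(B) = s(tup(tup(tup(s(3),s(3),3),tup(s(3),s(3),3),s(3)),tup(s(3),s(3),3),s(tup(s(3),s(3),3)))).
Decompose s/1: B = tup(tup(tup(s(3),s(3),3),tup(s(3),s(3),3),s(3)),tup(s(3),s(3),3),s(tup(s(3),s(3),3))).
Bind B := tup(tup(tup(s(3),s(3),3),tup(s(3),s(3),3),s(3)),tup(s(3),s(3),3),s(tup(s(3),s(3),3))).
MGU = { L = s(3), T = tup(s(3),s(3),3), A = tup(s(3),s(3),3), B = tup(tup(tup(s(3),s(3),3),tup(s(3),s(3),3),s(3)),tup(s(3),s(3),3),s(tup(s(3),s(3),3))) }, so A = tup(s(3),s(3),3).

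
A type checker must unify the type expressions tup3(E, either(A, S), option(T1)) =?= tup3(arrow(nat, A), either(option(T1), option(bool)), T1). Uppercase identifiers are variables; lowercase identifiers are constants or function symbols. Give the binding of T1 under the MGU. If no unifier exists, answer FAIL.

FAIL

Decompose tup3/3: E =?= arrow(nat, A),  either(A, S) =?= either(option(T1), option(bool)),  option(T1) =?= T1.
Bind E := arrow(nat, A); no other remaining equation mentions E.
Decompose either/2: A =?= option(T1),  S =?= option(bool).
Bind A := option(T1); no other remaining equation mentions A. Substituting into the earlier binding gives E := arrow(nat, option(T1)).
Bind S := option(bool); no other remaining equation mentions S.
Occurs check fails: T1 occurs in option(T1); the equation T1 =?= option(T1) has no finite solution.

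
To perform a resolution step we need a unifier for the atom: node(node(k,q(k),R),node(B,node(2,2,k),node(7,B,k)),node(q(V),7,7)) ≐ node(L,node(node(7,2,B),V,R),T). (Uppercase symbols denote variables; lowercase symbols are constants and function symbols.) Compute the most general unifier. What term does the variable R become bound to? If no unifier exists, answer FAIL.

Decompose node/3: node(k,q(k),R) ≐ L,  node(B,node(2,2,k),node(7,B,k)) ≐ node(node(7,2,B),V,R),  node(q(V),7,7) ≐ T.
Bind L := node(k,q(k),R); no other remaining equation mentions L.
Decompose node/3: B ≐ node(7,2,B),  node(2,2,k) ≐ V,  node(7,B,k) ≐ R.
Occurs check fails: B occurs in node(7,2,B); the equation B ≐ node(7,2,B) has no finite solution.

FAIL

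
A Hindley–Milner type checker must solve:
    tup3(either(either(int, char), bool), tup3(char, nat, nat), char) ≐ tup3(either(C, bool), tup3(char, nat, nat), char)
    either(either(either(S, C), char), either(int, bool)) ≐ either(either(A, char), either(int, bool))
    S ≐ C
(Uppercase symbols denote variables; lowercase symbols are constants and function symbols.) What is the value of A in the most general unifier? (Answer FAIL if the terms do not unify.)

either(either(int, char), either(int, char))

Decompose tup3/3: either(either(int, char), bool) ≐ either(C, bool),  tup3(char, nat, nat) ≐ tup3(char, nat, nat),  char ≐ char.
Decompose either/2: either(int, char) ≐ C,  bool ≐ bool.
Bind C := either(int, char); substituting into the 2 remaining equations that mention C gives: either(either(either(S, either(int, char)), char), either(int, bool)) ≐ either(either(A, char), either(int, bool)),  S ≐ either(int, char).
Delete trivial equation bool ≐ bool.
Delete trivial equation tup3(char, nat, nat) ≐ tup3(char, nat, nat).
Delete trivial equation char ≐ char.
Decompose either/2: either(either(S, either(int, char)), char) ≐ either(A, char),  either(int, bool) ≐ either(int, bool).
Decompose either/2: either(S, either(int, char)) ≐ A,  char ≐ char.
Bind A := either(S, either(int, char)); no other remaining equation mentions A.
Delete trivial equation char ≐ char.
Delete trivial equation either(int, bool) ≐ either(int, bool).
Bind S := either(int, char). Substituting into the earlier binding gives A := either(either(int, char), either(int, char)).
MGU = { C -> either(int, char), A -> either(either(int, char), either(int, char)), S -> either(int, char) }, so A -> either(either(int, char), either(int, char)).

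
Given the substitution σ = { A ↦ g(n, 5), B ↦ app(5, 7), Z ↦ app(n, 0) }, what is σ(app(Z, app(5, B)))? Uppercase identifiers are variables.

Replace each occurrence of B with app(5, 7).
Replace each occurrence of Z with app(n, 0).
Result: app(app(n, 0), app(5, app(5, 7))).

app(app(n, 0), app(5, app(5, 7)))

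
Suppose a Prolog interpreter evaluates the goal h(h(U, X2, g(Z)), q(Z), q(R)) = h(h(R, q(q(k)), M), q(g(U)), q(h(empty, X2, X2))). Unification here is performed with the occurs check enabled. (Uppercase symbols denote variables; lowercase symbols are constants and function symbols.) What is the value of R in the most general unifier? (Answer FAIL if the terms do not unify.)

h(empty, q(q(k)), q(q(k)))

Decompose h/3: h(U, X2, g(Z)) = h(R, q(q(k)), M),  q(Z) = q(g(U)),  q(R) = q(h(empty, X2, X2)).
Decompose h/3: U = R,  X2 = q(q(k)),  g(Z) = M.
Bind U := R; substituting into the one remaining equation that mentions U gives: q(Z) = q(g(R)).
Bind X2 := q(q(k)); substituting into the one remaining equation that mentions X2 gives: q(R) = q(h(empty, q(q(k)), q(q(k)))).
Bind M := g(Z); no other remaining equation mentions M.
Decompose q/1: Z = g(R).
Bind Z := g(R); no other remaining equation mentions Z. Substituting into the earlier binding gives M := g(g(R)).
Decompose q/1: R = h(empty, q(q(k)), q(q(k))).
Bind R := h(empty, q(q(k)), q(q(k))). Substituting into the earlier bindings gives U := h(empty, q(q(k)), q(q(k))), M := g(g(h(empty, q(q(k)), q(q(k))))), Z := g(h(empty, q(q(k)), q(q(k)))).
MGU = { U ↦ h(empty, q(q(k)), q(q(k))), X2 ↦ q(q(k)), M ↦ g(g(h(empty, q(q(k)), q(q(k))))), Z ↦ g(h(empty, q(q(k)), q(q(k)))), R ↦ h(empty, q(q(k)), q(q(k))) }, so R ↦ h(empty, q(q(k)), q(q(k))).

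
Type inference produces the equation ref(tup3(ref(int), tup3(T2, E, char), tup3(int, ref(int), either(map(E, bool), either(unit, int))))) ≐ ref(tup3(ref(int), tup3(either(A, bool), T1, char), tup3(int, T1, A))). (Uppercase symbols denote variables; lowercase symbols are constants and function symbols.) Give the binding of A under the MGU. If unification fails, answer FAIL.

Decompose ref/1: tup3(ref(int), tup3(T2, E, char), tup3(int, ref(int), either(map(E, bool), either(unit, int)))) ≐ tup3(ref(int), tup3(either(A, bool), T1, char), tup3(int, T1, A)).
Decompose tup3/3: ref(int) ≐ ref(int),  tup3(T2, E, char) ≐ tup3(either(A, bool), T1, char),  tup3(int, ref(int), either(map(E, bool), either(unit, int))) ≐ tup3(int, T1, A).
Delete trivial equation ref(int) ≐ ref(int).
Decompose tup3/3: T2 ≐ either(A, bool),  E ≐ T1,  char ≐ char.
Bind T2 := either(A, bool); no other remaining equation mentions T2.
Bind E := T1; substituting into the one remaining equation that mentions E gives: tup3(int, ref(int), either(map(T1, bool), either(unit, int))) ≐ tup3(int, T1, A).
Delete trivial equation char ≐ char.
Decompose tup3/3: int ≐ int,  ref(int) ≐ T1,  either(map(T1, bool), either(unit, int)) ≐ A.
Delete trivial equation int ≐ int.
Bind T1 := ref(int); substituting into the remaining equation gives: either(map(ref(int), bool), either(unit, int)) ≐ A. Substituting into the earlier binding gives E := ref(int).
Bind A := either(map(ref(int), bool), either(unit, int)). Substituting into the earlier binding gives T2 := either(either(map(ref(int), bool), either(unit, int)), bool).
MGU = { T2 := either(either(map(ref(int), bool), either(unit, int)), bool), E := ref(int), T1 := ref(int), A := either(map(ref(int), bool), either(unit, int)) }, so A := either(map(ref(int), bool), either(unit, int)).

either(map(ref(int), bool), either(unit, int))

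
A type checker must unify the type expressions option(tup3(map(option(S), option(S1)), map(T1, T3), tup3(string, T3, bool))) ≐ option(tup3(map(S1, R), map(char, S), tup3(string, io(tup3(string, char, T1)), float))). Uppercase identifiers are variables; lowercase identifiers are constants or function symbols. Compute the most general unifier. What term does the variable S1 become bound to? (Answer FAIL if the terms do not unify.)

FAIL

Decompose option/1: tup3(map(option(S), option(S1)), map(T1, T3), tup3(string, T3, bool)) ≐ tup3(map(S1, R), map(char, S), tup3(string, io(tup3(string, char, T1)), float)).
Decompose tup3/3: map(option(S), option(S1)) ≐ map(S1, R),  map(T1, T3) ≐ map(char, S),  tup3(string, T3, bool) ≐ tup3(string, io(tup3(string, char, T1)), float).
Decompose map/2: option(S) ≐ S1,  option(S1) ≐ R.
Bind S1 := option(S); substituting into the one remaining equation that mentions S1 gives: option(option(S)) ≐ R.
Bind R := option(option(S)); no other remaining equation mentions R.
Decompose map/2: T1 ≐ char,  T3 ≐ S.
Bind T1 := char; substituting into the one remaining equation that mentions T1 gives: tup3(string, T3, bool) ≐ tup3(string, io(tup3(string, char, char)), float).
Bind T3 := S; substituting into the remaining equation gives: tup3(string, S, bool) ≐ tup3(string, io(tup3(string, char, char)), float).
Decompose tup3/3: string ≐ string,  S ≐ io(tup3(string, char, char)),  bool ≐ float.
Delete trivial equation string ≐ string.
Bind S := io(tup3(string, char, char)); no other remaining equation mentions S. Substituting into the earlier bindings gives S1 := option(io(tup3(string, char, char))), R := option(option(io(tup3(string, char, char)))), T3 := io(tup3(string, char, char)).
Clash: constants bool and float differ; no unifier exists.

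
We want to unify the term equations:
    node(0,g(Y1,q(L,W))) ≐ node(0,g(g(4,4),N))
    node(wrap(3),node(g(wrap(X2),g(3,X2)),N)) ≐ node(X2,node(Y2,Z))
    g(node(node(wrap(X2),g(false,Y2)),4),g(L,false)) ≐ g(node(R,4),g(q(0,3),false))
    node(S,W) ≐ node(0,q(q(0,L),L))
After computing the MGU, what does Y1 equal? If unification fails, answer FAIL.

Decompose node/2: 0 ≐ 0,  g(Y1,q(L,W)) ≐ g(g(4,4),N).
Delete trivial equation 0 ≐ 0.
Decompose g/2: Y1 ≐ g(4,4),  q(L,W) ≐ N.
Bind Y1 := g(4,4); no other remaining equation mentions Y1.
Bind N := q(L,W); substituting into the one remaining equation that mentions N gives: node(wrap(3),node(g(wrap(X2),g(3,X2)),q(L,W))) ≐ node(X2,node(Y2,Z)).
Decompose node/2: wrap(3) ≐ X2,  node(g(wrap(X2),g(3,X2)),q(L,W)) ≐ node(Y2,Z).
Bind X2 := wrap(3); substituting into the 2 remaining equations that mention X2 gives: node(g(wrap(wrap(3)),g(3,wrap(3))),q(L,W)) ≐ node(Y2,Z),  g(node(node(wrap(wrap(3)),g(false,Y2)),4),g(L,false)) ≐ g(node(R,4),g(q(0,3),false)).
Decompose node/2: g(wrap(wrap(3)),g(3,wrap(3))) ≐ Y2,  q(L,W) ≐ Z.
Bind Y2 := g(wrap(wrap(3)),g(3,wrap(3))); substituting into the one remaining equation that mentions Y2 gives: g(node(node(wrap(wrap(3)),g(false,g(wrap(wrap(3)),g(3,wrap(3))))),4),g(L,false)) ≐ g(node(R,4),g(q(0,3),false)).
Bind Z := q(L,W); no other remaining equation mentions Z.
Decompose g/2: node(node(wrap(wrap(3)),g(false,g(wrap(wrap(3)),g(3,wrap(3))))),4) ≐ node(R,4),  g(L,false) ≐ g(q(0,3),false).
Decompose node/2: node(wrap(wrap(3)),g(false,g(wrap(wrap(3)),g(3,wrap(3))))) ≐ R,  4 ≐ 4.
Bind R := node(wrap(wrap(3)),g(false,g(wrap(wrap(3)),g(3,wrap(3))))); no other remaining equation mentions R.
Delete trivial equation 4 ≐ 4.
Decompose g/2: L ≐ q(0,3),  false ≐ false.
Bind L := q(0,3); substituting into the one remaining equation that mentions L gives: node(S,W) ≐ node(0,q(q(0,q(0,3)),q(0,3))). Substituting into the earlier bindings gives N := q(q(0,3),W), Z := q(q(0,3),W).
Delete trivial equation false ≐ false.
Decompose node/2: S ≐ 0,  W ≐ q(q(0,q(0,3)),q(0,3)).
Bind S := 0; no other remaining equation mentions S.
Bind W := q(q(0,q(0,3)),q(0,3)). Substituting into the earlier bindings gives N := q(q(0,3),q(q(0,q(0,3)),q(0,3))), Z := q(q(0,3),q(q(0,q(0,3)),q(0,3))).
MGU = { Y1 -> g(4,4), N -> q(q(0,3),q(q(0,q(0,3)),q(0,3))), X2 -> wrap(3), Y2 -> g(wrap(wrap(3)),g(3,wrap(3))), Z -> q(q(0,3),q(q(0,q(0,3)),q(0,3))), R -> node(wrap(wrap(3)),g(false,g(wrap(wrap(3)),g(3,wrap(3))))), L -> q(0,3), S -> 0, W -> q(q(0,q(0,3)),q(0,3)) }, so Y1 -> g(4,4).

g(4,4)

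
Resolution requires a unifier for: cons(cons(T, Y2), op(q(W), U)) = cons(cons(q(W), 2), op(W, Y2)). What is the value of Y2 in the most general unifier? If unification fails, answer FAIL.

Decompose cons/2: cons(T, Y2) = cons(q(W), 2),  op(q(W), U) = op(W, Y2).
Decompose cons/2: T = q(W),  Y2 = 2.
Bind T := q(W); no other remaining equation mentions T.
Bind Y2 := 2; substituting into the remaining equation gives: op(q(W), U) = op(W, 2).
Decompose op/2: q(W) = W,  U = 2.
Occurs check fails: W occurs in q(W); the equation W = q(W) has no finite solution.

FAIL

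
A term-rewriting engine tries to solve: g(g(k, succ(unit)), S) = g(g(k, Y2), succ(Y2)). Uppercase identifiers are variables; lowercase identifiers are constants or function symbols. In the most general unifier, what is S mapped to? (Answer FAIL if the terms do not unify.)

succ(succ(unit))

Decompose g/2: g(k, succ(unit)) = g(k, Y2),  S = succ(Y2).
Decompose g/2: k = k,  succ(unit) = Y2.
Delete trivial equation k = k.
Bind Y2 := succ(unit); substituting into the remaining equation gives: S = succ(succ(unit)).
Bind S := succ(succ(unit)).
MGU = { Y2 := succ(unit), S := succ(succ(unit)) }, so S := succ(succ(unit)).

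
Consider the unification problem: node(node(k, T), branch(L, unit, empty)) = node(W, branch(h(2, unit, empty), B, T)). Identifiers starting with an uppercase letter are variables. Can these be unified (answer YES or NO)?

YES

Decompose node/2: node(k, T) = W,  branch(L, unit, empty) = branch(h(2, unit, empty), B, T).
Bind W := node(k, T); no other remaining equation mentions W.
Decompose branch/3: L = h(2, unit, empty),  unit = B,  empty = T.
Bind L := h(2, unit, empty); no other remaining equation mentions L.
Bind B := unit; no other remaining equation mentions B.
Bind T := empty. Substituting into the earlier binding gives W := node(k, empty).
No equations remain and no clash or occurs-check failure arose, so a unifier exists.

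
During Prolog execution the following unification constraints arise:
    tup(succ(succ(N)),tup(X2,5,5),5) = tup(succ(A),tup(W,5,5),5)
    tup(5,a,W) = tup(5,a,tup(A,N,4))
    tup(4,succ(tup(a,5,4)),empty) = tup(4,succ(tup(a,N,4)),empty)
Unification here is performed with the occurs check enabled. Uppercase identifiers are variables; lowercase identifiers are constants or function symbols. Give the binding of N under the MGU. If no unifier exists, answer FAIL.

5

Decompose tup/3: succ(succ(N)) = succ(A),  tup(X2,5,5) = tup(W,5,5),  5 = 5.
Decompose succ/1: succ(N) = A.
Bind A := succ(N); substituting into the one remaining equation that mentions A gives: tup(5,a,W) = tup(5,a,tup(succ(N),N,4)).
Decompose tup/3: X2 = W,  5 = 5,  5 = 5.
Bind X2 := W; no other remaining equation mentions X2.
Delete trivial equation 5 = 5.
Delete trivial equation 5 = 5.
Delete trivial equation 5 = 5.
Decompose tup/3: 5 = 5,  a = a,  W = tup(succ(N),N,4).
Delete trivial equation 5 = 5.
Delete trivial equation a = a.
Bind W := tup(succ(N),N,4); no other remaining equation mentions W. Substituting into the earlier binding gives X2 := tup(succ(N),N,4).
Decompose tup/3: 4 = 4,  succ(tup(a,5,4)) = succ(tup(a,N,4)),  empty = empty.
Delete trivial equation 4 = 4.
Decompose succ/1: tup(a,5,4) = tup(a,N,4).
Decompose tup/3: a = a,  5 = N,  4 = 4.
Delete trivial equation a = a.
Bind N := 5; no other remaining equation mentions N. Substituting into the earlier bindings gives A := succ(5), X2 := tup(succ(5),5,4), W := tup(succ(5),5,4).
Delete trivial equation 4 = 4.
Delete trivial equation empty = empty.
MGU = { A ↦ succ(5), X2 ↦ tup(succ(5),5,4), W ↦ tup(succ(5),5,4), N ↦ 5 }, so N ↦ 5.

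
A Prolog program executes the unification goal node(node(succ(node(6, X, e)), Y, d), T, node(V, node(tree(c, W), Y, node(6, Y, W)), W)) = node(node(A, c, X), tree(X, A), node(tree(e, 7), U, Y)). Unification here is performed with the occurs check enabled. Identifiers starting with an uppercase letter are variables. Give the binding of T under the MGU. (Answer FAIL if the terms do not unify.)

tree(d, succ(node(6, d, e)))

Decompose node/3: node(succ(node(6, X, e)), Y, d) = node(A, c, X),  T = tree(X, A),  node(V, node(tree(c, W), Y, node(6, Y, W)), W) = node(tree(e, 7), U, Y).
Decompose node/3: succ(node(6, X, e)) = A,  Y = c,  d = X.
Bind A := succ(node(6, X, e)); substituting into the one remaining equation that mentions A gives: T = tree(X, succ(node(6, X, e))).
Bind Y := c; substituting into the one remaining equation that mentions Y gives: node(V, node(tree(c, W), c, node(6, c, W)), W) = node(tree(e, 7), U, c).
Bind X := d; substituting into the one remaining equation that mentions X gives: T = tree(d, succ(node(6, d, e))). Substituting into the earlier binding gives A := succ(node(6, d, e)).
Bind T := tree(d, succ(node(6, d, e))); no other remaining equation mentions T.
Decompose node/3: V = tree(e, 7),  node(tree(c, W), c, node(6, c, W)) = U,  W = c.
Bind V := tree(e, 7); no other remaining equation mentions V.
Bind U := node(tree(c, W), c, node(6, c, W)); no other remaining equation mentions U.
Bind W := c. Substituting into the earlier binding gives U := node(tree(c, c), c, node(6, c, c)).
MGU = { A ↦ succ(node(6, d, e)), Y ↦ c, X ↦ d, T ↦ tree(d, succ(node(6, d, e))), V ↦ tree(e, 7), U ↦ node(tree(c, c), c, node(6, c, c)), W ↦ c }, so T ↦ tree(d, succ(node(6, d, e))).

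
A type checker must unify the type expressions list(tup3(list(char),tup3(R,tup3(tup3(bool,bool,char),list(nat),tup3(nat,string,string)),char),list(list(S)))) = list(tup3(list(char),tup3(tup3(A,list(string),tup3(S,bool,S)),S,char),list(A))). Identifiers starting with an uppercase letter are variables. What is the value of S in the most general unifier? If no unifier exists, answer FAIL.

Decompose list/1: tup3(list(char),tup3(R,tup3(tup3(bool,bool,char),list(nat),tup3(nat,string,string)),char),list(list(S))) = tup3(list(char),tup3(tup3(A,list(string),tup3(S,bool,S)),S,char),list(A)).
Decompose tup3/3: list(char) = list(char),  tup3(R,tup3(tup3(bool,bool,char),list(nat),tup3(nat,string,string)),char) = tup3(tup3(A,list(string),tup3(S,bool,S)),S,char),  list(list(S)) = list(A).
Delete trivial equation list(char) = list(char).
Decompose tup3/3: R = tup3(A,list(string),tup3(S,bool,S)),  tup3(tup3(bool,bool,char),list(nat),tup3(nat,string,string)) = S,  char = char.
Bind R := tup3(A,list(string),tup3(S,bool,S)); no other remaining equation mentions R.
Bind S := tup3(tup3(bool,bool,char),list(nat),tup3(nat,string,string)); substituting into the one remaining equation that mentions S gives: list(list(tup3(tup3(bool,bool,char),list(nat),tup3(nat,string,string)))) = list(A). Substituting into the earlier binding gives R := tup3(A,list(string),tup3(tup3(tup3(bool,bool,char),list(nat),tup3(nat,string,string)),bool,tup3(tup3(bool,bool,char),list(nat),tup3(nat,string,string)))).
Delete trivial equation char = char.
Decompose list/1: list(tup3(tup3(bool,bool,char),list(nat),tup3(nat,string,string))) = A.
Bind A := list(tup3(tup3(bool,bool,char),list(nat),tup3(nat,string,string))). Substituting into the earlier binding gives R := tup3(list(tup3(tup3(bool,bool,char),list(nat),tup3(nat,string,string))),list(string),tup3(tup3(tup3(bool,bool,char),list(nat),tup3(nat,string,string)),bool,tup3(tup3(bool,bool,char),list(nat),tup3(nat,string,string)))).
MGU = { R -> tup3(list(tup3(tup3(bool,bool,char),list(nat),tup3(nat,string,string))),list(string),tup3(tup3(tup3(bool,bool,char),list(nat),tup3(nat,string,string)),bool,tup3(tup3(bool,bool,char),list(nat),tup3(nat,string,string)))), S -> tup3(tup3(bool,bool,char),list(nat),tup3(nat,string,string)), A -> list(tup3(tup3(bool,bool,char),list(nat),tup3(nat,string,string))) }, so S -> tup3(tup3(bool,bool,char),list(nat),tup3(nat,string,string)).

tup3(tup3(bool,bool,char),list(nat),tup3(nat,string,string))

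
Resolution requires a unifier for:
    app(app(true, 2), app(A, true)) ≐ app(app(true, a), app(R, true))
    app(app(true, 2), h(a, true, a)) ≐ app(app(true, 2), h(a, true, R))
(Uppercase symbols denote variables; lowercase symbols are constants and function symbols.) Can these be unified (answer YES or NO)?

NO

Decompose app/2: app(true, 2) ≐ app(true, a),  app(A, true) ≐ app(R, true).
Decompose app/2: true ≐ true,  2 ≐ a.
Delete trivial equation true ≐ true.
Clash: constants 2 and a differ; no unifier exists.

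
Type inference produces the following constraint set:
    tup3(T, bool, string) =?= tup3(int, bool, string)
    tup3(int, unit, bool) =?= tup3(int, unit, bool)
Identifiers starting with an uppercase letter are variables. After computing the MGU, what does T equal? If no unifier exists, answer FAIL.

Decompose tup3/3: T =?= int,  bool =?= bool,  string =?= string.
Bind T := int; no other remaining equation mentions T.
Delete trivial equation bool =?= bool.
Delete trivial equation string =?= string.
Delete trivial equation tup3(int, unit, bool) =?= tup3(int, unit, bool).
MGU = { T ↦ int }, so T ↦ int.

int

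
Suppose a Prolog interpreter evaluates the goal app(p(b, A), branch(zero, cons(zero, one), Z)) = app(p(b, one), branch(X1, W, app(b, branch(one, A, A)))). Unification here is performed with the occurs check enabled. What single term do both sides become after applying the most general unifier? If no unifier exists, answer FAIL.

Decompose app/2: p(b, A) = p(b, one),  branch(zero, cons(zero, one), Z) = branch(X1, W, app(b, branch(one, A, A))).
Decompose p/2: b = b,  A = one.
Delete trivial equation b = b.
Bind A := one; substituting into the remaining equation gives: branch(zero, cons(zero, one), Z) = branch(X1, W, app(b, branch(one, one, one))).
Decompose branch/3: zero = X1,  cons(zero, one) = W,  Z = app(b, branch(one, one, one)).
Bind X1 := zero; no other remaining equation mentions X1.
Bind W := cons(zero, one); no other remaining equation mentions W.
Bind Z := app(b, branch(one, one, one)).
Applying the MGU to either side gives app(p(b, one), branch(zero, cons(zero, one), app(b, branch(one, one, one)))).

app(p(b, one), branch(zero, cons(zero, one), app(b, branch(one, one, one))))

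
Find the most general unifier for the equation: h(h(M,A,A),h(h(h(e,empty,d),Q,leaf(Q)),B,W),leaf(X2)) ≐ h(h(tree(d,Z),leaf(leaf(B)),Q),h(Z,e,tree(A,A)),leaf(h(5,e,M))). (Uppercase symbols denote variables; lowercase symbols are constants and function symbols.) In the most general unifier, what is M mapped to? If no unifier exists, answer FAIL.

tree(d,h(h(e,empty,d),leaf(leaf(e)),leaf(leaf(leaf(e)))))

Decompose h/3: h(M,A,A) ≐ h(tree(d,Z),leaf(leaf(B)),Q),  h(h(h(e,empty,d),Q,leaf(Q)),B,W) ≐ h(Z,e,tree(A,A)),  leaf(X2) ≐ leaf(h(5,e,M)).
Decompose h/3: M ≐ tree(d,Z),  A ≐ leaf(leaf(B)),  A ≐ Q.
Bind M := tree(d,Z); substituting into the one remaining equation that mentions M gives: leaf(X2) ≐ leaf(h(5,e,tree(d,Z))).
Bind A := leaf(leaf(B)); substituting into the 2 remaining equations that mention A gives: leaf(leaf(B)) ≐ Q,  h(h(h(e,empty,d),Q,leaf(Q)),B,W) ≐ h(Z,e,tree(leaf(leaf(B)),leaf(leaf(B)))).
Bind Q := leaf(leaf(B)); substituting into the one remaining equation that mentions Q gives: h(h(h(e,empty,d),leaf(leaf(B)),leaf(leaf(leaf(B)))),B,W) ≐ h(Z,e,tree(leaf(leaf(B)),leaf(leaf(B)))).
Decompose h/3: h(h(e,empty,d),leaf(leaf(B)),leaf(leaf(leaf(B)))) ≐ Z,  B ≐ e,  W ≐ tree(leaf(leaf(B)),leaf(leaf(B))).
Bind Z := h(h(e,empty,d),leaf(leaf(B)),leaf(leaf(leaf(B)))); substituting into the one remaining equation that mentions Z gives: leaf(X2) ≐ leaf(h(5,e,tree(d,h(h(e,empty,d),leaf(leaf(B)),leaf(leaf(leaf(B))))))). Substituting into the earlier binding gives M := tree(d,h(h(e,empty,d),leaf(leaf(B)),leaf(leaf(leaf(B))))).
Bind B := e; substituting into the remaining equations gives: W ≐ tree(leaf(leaf(e)),leaf(leaf(e))),  leaf(X2) ≐ leaf(h(5,e,tree(d,h(h(e,empty,d),leaf(leaf(e)),leaf(leaf(leaf(e))))))). Substituting into the earlier bindings gives M := tree(d,h(h(e,empty,d),leaf(leaf(e)),leaf(leaf(leaf(e))))), A := leaf(leaf(e)), Q := leaf(leaf(e)), Z := h(h(e,empty,d),leaf(leaf(e)),leaf(leaf(leaf(e)))).
Bind W := tree(leaf(leaf(e)),leaf(leaf(e))); no other remaining equation mentions W.
Decompose leaf/1: X2 ≐ h(5,e,tree(d,h(h(e,empty,d),leaf(leaf(e)),leaf(leaf(leaf(e)))))).
Bind X2 := h(5,e,tree(d,h(h(e,empty,d),leaf(leaf(e)),leaf(leaf(leaf(e)))))).
MGU = { M := tree(d,h(h(e,empty,d),leaf(leaf(e)),leaf(leaf(leaf(e))))), A := leaf(leaf(e)), Q := leaf(leaf(e)), Z := h(h(e,empty,d),leaf(leaf(e)),leaf(leaf(leaf(e)))), B := e, W := tree(leaf(leaf(e)),leaf(leaf(e))), X2 := h(5,e,tree(d,h(h(e,empty,d),leaf(leaf(e)),leaf(leaf(leaf(e)))))) }, so M := tree(d,h(h(e,empty,d),leaf(leaf(e)),leaf(leaf(leaf(e))))).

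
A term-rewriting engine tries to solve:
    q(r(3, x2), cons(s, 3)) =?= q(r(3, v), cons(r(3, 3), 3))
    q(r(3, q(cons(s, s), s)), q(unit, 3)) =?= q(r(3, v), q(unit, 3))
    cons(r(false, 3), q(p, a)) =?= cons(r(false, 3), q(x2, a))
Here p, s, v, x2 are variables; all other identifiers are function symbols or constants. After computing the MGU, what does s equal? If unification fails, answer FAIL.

Decompose q/2: r(3, x2) =?= r(3, v),  cons(s, 3) =?= cons(r(3, 3), 3).
Decompose r/2: 3 =?= 3,  x2 =?= v.
Delete trivial equation 3 =?= 3.
Bind x2 := v; substituting into the one remaining equation that mentions x2 gives: cons(r(false, 3), q(p, a)) =?= cons(r(false, 3), q(v, a)).
Decompose cons/2: s =?= r(3, 3),  3 =?= 3.
Bind s := r(3, 3); substituting into the one remaining equation that mentions s gives: q(r(3, q(cons(r(3, 3), r(3, 3)), r(3, 3))), q(unit, 3)) =?= q(r(3, v), q(unit, 3)).
Delete trivial equation 3 =?= 3.
Decompose q/2: r(3, q(cons(r(3, 3), r(3, 3)), r(3, 3))) =?= r(3, v),  q(unit, 3) =?= q(unit, 3).
Decompose r/2: 3 =?= 3,  q(cons(r(3, 3), r(3, 3)), r(3, 3)) =?= v.
Delete trivial equation 3 =?= 3.
Bind v := q(cons(r(3, 3), r(3, 3)), r(3, 3)); substituting into the one remaining equation that mentions v gives: cons(r(false, 3), q(p, a)) =?= cons(r(false, 3), q(q(cons(r(3, 3), r(3, 3)), r(3, 3)), a)). Substituting into the earlier binding gives x2 := q(cons(r(3, 3), r(3, 3)), r(3, 3)).
Delete trivial equation q(unit, 3) =?= q(unit, 3).
Decompose cons/2: r(false, 3) =?= r(false, 3),  q(p, a) =?= q(q(cons(r(3, 3), r(3, 3)), r(3, 3)), a).
Delete trivial equation r(false, 3) =?= r(false, 3).
Decompose q/2: p =?= q(cons(r(3, 3), r(3, 3)), r(3, 3)),  a =?= a.
Bind p := q(cons(r(3, 3), r(3, 3)), r(3, 3)); no other remaining equation mentions p.
Delete trivial equation a =?= a.
MGU = { x2 -> q(cons(r(3, 3), r(3, 3)), r(3, 3)), s -> r(3, 3), v -> q(cons(r(3, 3), r(3, 3)), r(3, 3)), p -> q(cons(r(3, 3), r(3, 3)), r(3, 3)) }, so s -> r(3, 3).

r(3, 3)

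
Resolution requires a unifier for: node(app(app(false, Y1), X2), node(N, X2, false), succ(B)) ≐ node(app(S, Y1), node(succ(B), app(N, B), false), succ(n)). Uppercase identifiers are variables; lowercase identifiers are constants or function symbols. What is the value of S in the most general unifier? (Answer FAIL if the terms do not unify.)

Decompose node/3: app(app(false, Y1), X2) ≐ app(S, Y1),  node(N, X2, false) ≐ node(succ(B), app(N, B), false),  succ(B) ≐ succ(n).
Decompose app/2: app(false, Y1) ≐ S,  X2 ≐ Y1.
Bind S := app(false, Y1); no other remaining equation mentions S.
Bind X2 := Y1; substituting into the one remaining equation that mentions X2 gives: node(N, Y1, false) ≐ node(succ(B), app(N, B), false).
Decompose node/3: N ≐ succ(B),  Y1 ≐ app(N, B),  false ≐ false.
Bind N := succ(B); substituting into the one remaining equation that mentions N gives: Y1 ≐ app(succ(B), B).
Bind Y1 := app(succ(B), B); no other remaining equation mentions Y1. Substituting into the earlier bindings gives S := app(false, app(succ(B), B)), X2 := app(succ(B), B).
Delete trivial equation false ≐ false.
Decompose succ/1: B ≐ n.
Bind B := n. Substituting into the earlier bindings gives S := app(false, app(succ(n), n)), X2 := app(succ(n), n), N := succ(n), Y1 := app(succ(n), n).
MGU = { S -> app(false, app(succ(n), n)), X2 -> app(succ(n), n), N -> succ(n), Y1 -> app(succ(n), n), B -> n }, so S -> app(false, app(succ(n), n)).

app(false, app(succ(n), n))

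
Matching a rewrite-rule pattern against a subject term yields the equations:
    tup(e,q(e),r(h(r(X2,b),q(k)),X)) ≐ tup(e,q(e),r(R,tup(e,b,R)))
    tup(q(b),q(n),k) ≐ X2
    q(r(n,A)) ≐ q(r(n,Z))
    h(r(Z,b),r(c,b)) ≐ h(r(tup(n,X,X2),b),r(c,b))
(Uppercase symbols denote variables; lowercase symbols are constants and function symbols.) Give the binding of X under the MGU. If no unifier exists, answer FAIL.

tup(e,b,h(r(tup(q(b),q(n),k),b),q(k)))

Decompose tup/3: e ≐ e,  q(e) ≐ q(e),  r(h(r(X2,b),q(k)),X) ≐ r(R,tup(e,b,R)).
Delete trivial equation e ≐ e.
Delete trivial equation q(e) ≐ q(e).
Decompose r/2: h(r(X2,b),q(k)) ≐ R,  X ≐ tup(e,b,R).
Bind R := h(r(X2,b),q(k)); substituting into the one remaining equation that mentions R gives: X ≐ tup(e,b,h(r(X2,b),q(k))).
Bind X := tup(e,b,h(r(X2,b),q(k))); substituting into the one remaining equation that mentions X gives: h(r(Z,b),r(c,b)) ≐ h(r(tup(n,tup(e,b,h(r(X2,b),q(k))),X2),b),r(c,b)).
Bind X2 := tup(q(b),q(n),k); substituting into the one remaining equation that mentions X2 gives: h(r(Z,b),r(c,b)) ≐ h(r(tup(n,tup(e,b,h(r(tup(q(b),q(n),k),b),q(k))),tup(q(b),q(n),k)),b),r(c,b)). Substituting into the earlier bindings gives R := h(r(tup(q(b),q(n),k),b),q(k)), X := tup(e,b,h(r(tup(q(b),q(n),k),b),q(k))).
Decompose q/1: r(n,A) ≐ r(n,Z).
Decompose r/2: n ≐ n,  A ≐ Z.
Delete trivial equation n ≐ n.
Bind A := Z; no other remaining equation mentions A.
Decompose h/2: r(Z,b) ≐ r(tup(n,tup(e,b,h(r(tup(q(b),q(n),k),b),q(k))),tup(q(b),q(n),k)),b),  r(c,b) ≐ r(c,b).
Decompose r/2: Z ≐ tup(n,tup(e,b,h(r(tup(q(b),q(n),k),b),q(k))),tup(q(b),q(n),k)),  b ≐ b.
Bind Z := tup(n,tup(e,b,h(r(tup(q(b),q(n),k),b),q(k))),tup(q(b),q(n),k)); no other remaining equation mentions Z. Substituting into the earlier binding gives A := tup(n,tup(e,b,h(r(tup(q(b),q(n),k),b),q(k))),tup(q(b),q(n),k)).
Delete trivial equation b ≐ b.
Delete trivial equation r(c,b) ≐ r(c,b).
MGU = { R -> h(r(tup(q(b),q(n),k),b),q(k)), X -> tup(e,b,h(r(tup(q(b),q(n),k),b),q(k))), X2 -> tup(q(b),q(n),k), A -> tup(n,tup(e,b,h(r(tup(q(b),q(n),k),b),q(k))),tup(q(b),q(n),k)), Z -> tup(n,tup(e,b,h(r(tup(q(b),q(n),k),b),q(k))),tup(q(b),q(n),k)) }, so X -> tup(e,b,h(r(tup(q(b),q(n),k),b),q(k))).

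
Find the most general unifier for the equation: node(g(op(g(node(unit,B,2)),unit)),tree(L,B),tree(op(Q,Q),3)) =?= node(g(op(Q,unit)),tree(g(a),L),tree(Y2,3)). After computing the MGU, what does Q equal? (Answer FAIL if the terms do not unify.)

Decompose node/3: g(op(g(node(unit,B,2)),unit)) =?= g(op(Q,unit)),  tree(L,B) =?= tree(g(a),L),  tree(op(Q,Q),3) =?= tree(Y2,3).
Decompose g/1: op(g(node(unit,B,2)),unit) =?= op(Q,unit).
Decompose op/2: g(node(unit,B,2)) =?= Q,  unit =?= unit.
Bind Q := g(node(unit,B,2)); substituting into the one remaining equation that mentions Q gives: tree(op(g(node(unit,B,2)),g(node(unit,B,2))),3) =?= tree(Y2,3).
Delete trivial equation unit =?= unit.
Decompose tree/2: L =?= g(a),  B =?= L.
Bind L := g(a); substituting into the one remaining equation that mentions L gives: B =?= g(a).
Bind B := g(a); substituting into the remaining equation gives: tree(op(g(node(unit,g(a),2)),g(node(unit,g(a),2))),3) =?= tree(Y2,3). Substituting into the earlier binding gives Q := g(node(unit,g(a),2)).
Decompose tree/2: op(g(node(unit,g(a),2)),g(node(unit,g(a),2))) =?= Y2,  3 =?= 3.
Bind Y2 := op(g(node(unit,g(a),2)),g(node(unit,g(a),2))); no other remaining equation mentions Y2.
Delete trivial equation 3 =?= 3.
MGU = { Q ↦ g(node(unit,g(a),2)), L ↦ g(a), B ↦ g(a), Y2 ↦ op(g(node(unit,g(a),2)),g(node(unit,g(a),2))) }, so Q ↦ g(node(unit,g(a),2)).

g(node(unit,g(a),2))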